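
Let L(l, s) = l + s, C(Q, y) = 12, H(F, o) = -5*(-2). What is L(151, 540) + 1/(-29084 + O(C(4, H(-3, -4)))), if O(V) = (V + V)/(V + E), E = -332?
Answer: 803883793/1163363 ≈ 691.00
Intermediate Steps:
H(F, o) = 10
O(V) = 2*V/(-332 + V) (O(V) = (V + V)/(V - 332) = (2*V)/(-332 + V) = 2*V/(-332 + V))
L(151, 540) + 1/(-29084 + O(C(4, H(-3, -4)))) = (151 + 540) + 1/(-29084 + 2*12/(-332 + 12)) = 691 + 1/(-29084 + 2*12/(-320)) = 691 + 1/(-29084 + 2*12*(-1/320)) = 691 + 1/(-29084 - 3/40) = 691 + 1/(-1163363/40) = 691 - 40/1163363 = 803883793/1163363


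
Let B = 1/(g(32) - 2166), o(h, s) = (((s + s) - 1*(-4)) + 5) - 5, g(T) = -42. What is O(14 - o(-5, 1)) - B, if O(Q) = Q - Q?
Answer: 1/2208 ≈ 0.00045290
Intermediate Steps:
o(h, s) = 4 + 2*s (o(h, s) = ((2*s + 4) + 5) - 5 = ((4 + 2*s) + 5) - 5 = (9 + 2*s) - 5 = 4 + 2*s)
B = -1/2208 (B = 1/(-42 - 2166) = 1/(-2208) = -1/2208 ≈ -0.00045290)
O(Q) = 0
O(14 - o(-5, 1)) - B = 0 - 1*(-1/2208) = 0 + 1/2208 = 1/2208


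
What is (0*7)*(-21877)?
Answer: 0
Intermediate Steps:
(0*7)*(-21877) = 0*(-21877) = 0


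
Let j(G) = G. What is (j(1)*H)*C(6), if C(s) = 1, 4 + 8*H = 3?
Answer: -1/8 ≈ -0.12500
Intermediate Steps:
H = -1/8 (H = -1/2 + (1/8)*3 = -1/2 + 3/8 = -1/8 ≈ -0.12500)
(j(1)*H)*C(6) = (1*(-1/8))*1 = -1/8*1 = -1/8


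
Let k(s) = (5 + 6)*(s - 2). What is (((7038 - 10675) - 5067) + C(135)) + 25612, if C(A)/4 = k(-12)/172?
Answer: 726890/43 ≈ 16904.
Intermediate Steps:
k(s) = -22 + 11*s (k(s) = 11*(-2 + s) = -22 + 11*s)
C(A) = -154/43 (C(A) = 4*((-22 + 11*(-12))/172) = 4*((-22 - 132)*(1/172)) = 4*(-154*1/172) = 4*(-77/86) = -154/43)
(((7038 - 10675) - 5067) + C(135)) + 25612 = (((7038 - 10675) - 5067) - 154/43) + 25612 = ((-3637 - 5067) - 154/43) + 25612 = (-8704 - 154/43) + 25612 = -374426/43 + 25612 = 726890/43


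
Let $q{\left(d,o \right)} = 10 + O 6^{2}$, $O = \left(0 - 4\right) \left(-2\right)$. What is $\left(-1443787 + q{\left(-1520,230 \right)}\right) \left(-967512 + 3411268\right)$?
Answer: $-3527534904684$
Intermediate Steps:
$O = 8$ ($O = \left(-4\right) \left(-2\right) = 8$)
$q{\left(d,o \right)} = 298$ ($q{\left(d,o \right)} = 10 + 8 \cdot 6^{2} = 10 + 8 \cdot 36 = 10 + 288 = 298$)
$\left(-1443787 + q{\left(-1520,230 \right)}\right) \left(-967512 + 3411268\right) = \left(-1443787 + 298\right) \left(-967512 + 3411268\right) = \left(-1443489\right) 2443756 = -3527534904684$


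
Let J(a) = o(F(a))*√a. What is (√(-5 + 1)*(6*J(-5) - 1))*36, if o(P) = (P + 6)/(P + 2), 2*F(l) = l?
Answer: -72*I + 3024*√5 ≈ 6761.9 - 72.0*I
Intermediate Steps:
F(l) = l/2
o(P) = (6 + P)/(2 + P)
J(a) = √a*(6 + a/2)/(2 + a/2) (J(a) = ((6 + a/2)/(2 + a/2))*√a = √a*(6 + a/2)/(2 + a/2))
(√(-5 + 1)*(6*J(-5) - 1))*36 = (√(-5 + 1)*(6*(√(-5)*(12 - 5)/(4 - 5)) - 1))*36 = (√(-4)*(6*((I*√5)*7/(-1)) - 1))*36 = ((2*I)*(6*((I*√5)*(-1)*7) - 1))*36 = ((2*I)*(6*(-7*I*√5) - 1))*36 = ((2*I)*(-42*I*√5 - 1))*36 = ((2*I)*(-1 - 42*I*√5))*36 = (2*I*(-1 - 42*I*√5))*36 = 72*I*(-1 - 42*I*√5)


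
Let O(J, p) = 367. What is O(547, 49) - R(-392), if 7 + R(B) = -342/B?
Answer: 73133/196 ≈ 373.13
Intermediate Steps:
R(B) = -7 - 342/B
O(547, 49) - R(-392) = 367 - (-7 - 342/(-392)) = 367 - (-7 - 342*(-1/392)) = 367 - (-7 + 171/196) = 367 - 1*(-1201/196) = 367 + 1201/196 = 73133/196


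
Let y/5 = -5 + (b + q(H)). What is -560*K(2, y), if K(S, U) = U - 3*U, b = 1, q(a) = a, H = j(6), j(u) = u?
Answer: 11200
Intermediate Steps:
H = 6
y = 10 (y = 5*(-5 + (1 + 6)) = 5*(-5 + 7) = 5*2 = 10)
K(S, U) = -2*U
-560*K(2, y) = -(-1120)*10 = -560*(-20) = 11200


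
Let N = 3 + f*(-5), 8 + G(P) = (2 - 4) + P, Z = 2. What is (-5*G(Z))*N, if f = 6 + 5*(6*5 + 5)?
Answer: -36080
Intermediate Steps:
G(P) = -10 + P (G(P) = -8 + ((2 - 4) + P) = -8 + (-2 + P) = -10 + P)
f = 181 (f = 6 + 5*(30 + 5) = 6 + 5*35 = 6 + 175 = 181)
N = -902 (N = 3 + 181*(-5) = 3 - 905 = -902)
(-5*G(Z))*N = -5*(-10 + 2)*(-902) = -5*(-8)*(-902) = 40*(-902) = -36080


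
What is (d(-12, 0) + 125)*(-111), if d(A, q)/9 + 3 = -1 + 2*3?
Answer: -15873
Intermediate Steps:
d(A, q) = 18 (d(A, q) = -27 + 9*(-1 + 2*3) = -27 + 9*(-1 + 6) = -27 + 9*5 = -27 + 45 = 18)
(d(-12, 0) + 125)*(-111) = (18 + 125)*(-111) = 143*(-111) = -15873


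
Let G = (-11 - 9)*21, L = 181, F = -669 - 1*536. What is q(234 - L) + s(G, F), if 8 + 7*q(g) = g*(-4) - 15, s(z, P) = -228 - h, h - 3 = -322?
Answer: 402/7 ≈ 57.429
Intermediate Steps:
F = -1205 (F = -669 - 536 = -1205)
h = -319 (h = 3 - 322 = -319)
G = -420 (G = -20*21 = -420)
s(z, P) = 91 (s(z, P) = -228 - 1*(-319) = -228 + 319 = 91)
q(g) = -23/7 - 4*g/7 (q(g) = -8/7 + (g*(-4) - 15)/7 = -8/7 + (-4*g - 15)/7 = -8/7 + (-15 - 4*g)/7 = -8/7 + (-15/7 - 4*g/7) = -23/7 - 4*g/7)
q(234 - L) + s(G, F) = (-23/7 - 4*(234 - 1*181)/7) + 91 = (-23/7 - 4*(234 - 181)/7) + 91 = (-23/7 - 4/7*53) + 91 = (-23/7 - 212/7) + 91 = -235/7 + 91 = 402/7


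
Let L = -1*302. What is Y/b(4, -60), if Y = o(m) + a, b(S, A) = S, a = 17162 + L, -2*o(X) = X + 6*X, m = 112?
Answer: 4117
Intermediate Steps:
L = -302
o(X) = -7*X/2 (o(X) = -(X + 6*X)/2 = -7*X/2)
a = 16860 (a = 17162 - 302 = 16860)
Y = 16468 (Y = -7/2*112 + 16860 = -392 + 16860 = 16468)
Y/b(4, -60) = 16468/4 = 16468*(¼) = 4117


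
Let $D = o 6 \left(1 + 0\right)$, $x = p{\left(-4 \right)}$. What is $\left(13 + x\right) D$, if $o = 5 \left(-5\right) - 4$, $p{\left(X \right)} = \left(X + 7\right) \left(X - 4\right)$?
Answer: $1914$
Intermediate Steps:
$p{\left(X \right)} = \left(-4 + X\right) \left(7 + X\right)$ ($p{\left(X \right)} = \left(7 + X\right) \left(-4 + X\right) = \left(-4 + X\right) \left(7 + X\right)$)
$o = -29$ ($o = -25 - 4 = -29$)
$x = -24$ ($x = -28 + \left(-4\right)^{2} + 3 \left(-4\right) = -28 + 16 - 12 = -24$)
$D = -174$ ($D = \left(-29\right) 6 \left(1 + 0\right) = \left(-174\right) 1 = -174$)
$\left(13 + x\right) D = \left(13 - 24\right) \left(-174\right) = \left(-11\right) \left(-174\right) = 1914$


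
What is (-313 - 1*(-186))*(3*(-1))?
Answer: 381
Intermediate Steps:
(-313 - 1*(-186))*(3*(-1)) = (-313 + 186)*(-3) = -127*(-3) = 381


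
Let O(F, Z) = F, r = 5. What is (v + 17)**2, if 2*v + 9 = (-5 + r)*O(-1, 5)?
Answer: 625/4 ≈ 156.25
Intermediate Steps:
v = -9/2 (v = -9/2 + ((-5 + 5)*(-1))/2 = -9/2 + (0*(-1))/2 = -9/2 + (1/2)*0 = -9/2 + 0 = -9/2 ≈ -4.5000)
(v + 17)**2 = (-9/2 + 17)**2 = (25/2)**2 = 625/4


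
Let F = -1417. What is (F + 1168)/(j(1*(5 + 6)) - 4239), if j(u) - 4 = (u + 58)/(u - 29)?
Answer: 1494/25433 ≈ 0.058743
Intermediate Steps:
j(u) = 4 + (58 + u)/(-29 + u) (j(u) = 4 + (u + 58)/(u - 29) = 4 + (58 + u)/(-29 + u))
(F + 1168)/(j(1*(5 + 6)) - 4239) = (-1417 + 1168)/((-58 + 5*(1*(5 + 6)))/(-29 + 1*(5 + 6)) - 4239) = -249/((-58 + 5*(1*11))/(-29 + 1*11) - 4239) = -249/((-58 + 5*11)/(-29 + 11) - 4239) = -249/((-58 + 55)/(-18) - 4239) = -249/(-1/18*(-3) - 4239) = -249/(⅙ - 4239) = -249/(-25433/6) = -249*(-6/25433) = 1494/25433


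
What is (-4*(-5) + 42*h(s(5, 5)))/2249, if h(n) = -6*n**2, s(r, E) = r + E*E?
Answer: -226780/2249 ≈ -100.84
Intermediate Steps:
s(r, E) = r + E**2
(-4*(-5) + 42*h(s(5, 5)))/2249 = (-4*(-5) + 42*(-6*(5 + 5**2)**2))/2249 = (20 + 42*(-6*(5 + 25)**2))*(1/2249) = (20 + 42*(-6*30**2))*(1/2249) = (20 + 42*(-6*900))*(1/2249) = (20 + 42*(-5400))*(1/2249) = (20 - 226800)*(1/2249) = -226780*1/2249 = -226780/2249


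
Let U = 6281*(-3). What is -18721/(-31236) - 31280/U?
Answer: 147757987/65397772 ≈ 2.2594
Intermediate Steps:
U = -18843
-18721/(-31236) - 31280/U = -18721/(-31236) - 31280/(-18843) = -18721*(-1/31236) - 31280*(-1/18843) = 18721/31236 + 31280/18843 = 147757987/65397772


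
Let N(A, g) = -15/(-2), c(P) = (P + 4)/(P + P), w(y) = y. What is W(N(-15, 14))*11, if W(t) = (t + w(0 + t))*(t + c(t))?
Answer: 1364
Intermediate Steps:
c(P) = (4 + P)/(2*P) (c(P) = (4 + P)/((2*P)) = (4 + P)*(1/(2*P)) = (4 + P)/(2*P))
N(A, g) = 15/2 (N(A, g) = -15*(-½) = 15/2)
W(t) = 2*t*(t + (4 + t)/(2*t)) (W(t) = (t + (0 + t))*(t + (4 + t)/(2*t)) = (t + t)*(t + (4 + t)/(2*t)) = (2*t)*(t + (4 + t)/(2*t)) = 2*t*(t + (4 + t)/(2*t)))
W(N(-15, 14))*11 = (4 + 15/2 + 2*(15/2)²)*11 = (4 + 15/2 + 2*(225/4))*11 = (4 + 15/2 + 225/2)*11 = 124*11 = 1364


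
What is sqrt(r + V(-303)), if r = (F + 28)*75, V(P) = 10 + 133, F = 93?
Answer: sqrt(9218) ≈ 96.010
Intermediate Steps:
V(P) = 143
r = 9075 (r = (93 + 28)*75 = 121*75 = 9075)
sqrt(r + V(-303)) = sqrt(9075 + 143) = sqrt(9218)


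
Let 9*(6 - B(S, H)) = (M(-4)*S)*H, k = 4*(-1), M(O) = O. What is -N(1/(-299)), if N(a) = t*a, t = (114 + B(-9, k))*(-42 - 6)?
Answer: -6528/299 ≈ -21.833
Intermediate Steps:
k = -4
B(S, H) = 6 + 4*H*S/9 (B(S, H) = 6 - (-4*S)*H/9 = 6 - (-4)*H*S/9 = 6 + 4*H*S/9)
t = -6528 (t = (114 + (6 + (4/9)*(-4)*(-9)))*(-42 - 6) = (114 + (6 + 16))*(-48) = (114 + 22)*(-48) = 136*(-48) = -6528)
N(a) = -6528*a
-N(1/(-299)) = -(-6528)/(-299) = -(-6528)*(-1)/299 = -1*6528/299 = -6528/299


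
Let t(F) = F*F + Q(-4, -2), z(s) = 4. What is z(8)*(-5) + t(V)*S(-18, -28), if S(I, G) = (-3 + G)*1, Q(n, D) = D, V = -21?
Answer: -13629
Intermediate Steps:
S(I, G) = -3 + G
t(F) = -2 + F² (t(F) = F*F - 2 = F² - 2 = -2 + F²)
z(8)*(-5) + t(V)*S(-18, -28) = 4*(-5) + (-2 + (-21)²)*(-3 - 28) = -20 + (-2 + 441)*(-31) = -20 + 439*(-31) = -20 - 13609 = -13629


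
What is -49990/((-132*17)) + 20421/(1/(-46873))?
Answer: -1073971119031/1122 ≈ -9.5719e+8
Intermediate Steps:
-49990/((-132*17)) + 20421/(1/(-46873)) = -49990/(-2244) + 20421/(-1/46873) = -49990*(-1/2244) + 20421*(-46873) = 24995/1122 - 957193533 = -1073971119031/1122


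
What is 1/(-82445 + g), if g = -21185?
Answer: -1/103630 ≈ -9.6497e-6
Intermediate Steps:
1/(-82445 + g) = 1/(-82445 - 21185) = 1/(-103630) = -1/103630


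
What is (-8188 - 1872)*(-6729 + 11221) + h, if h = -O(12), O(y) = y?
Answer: -45189532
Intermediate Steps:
h = -12 (h = -1*12 = -12)
(-8188 - 1872)*(-6729 + 11221) + h = (-8188 - 1872)*(-6729 + 11221) - 12 = -10060*4492 - 12 = -45189520 - 12 = -45189532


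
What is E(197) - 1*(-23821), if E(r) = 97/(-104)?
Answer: 2477287/104 ≈ 23820.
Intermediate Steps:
E(r) = -97/104 (E(r) = 97*(-1/104) = -97/104)
E(197) - 1*(-23821) = -97/104 - 1*(-23821) = -97/104 + 23821 = 2477287/104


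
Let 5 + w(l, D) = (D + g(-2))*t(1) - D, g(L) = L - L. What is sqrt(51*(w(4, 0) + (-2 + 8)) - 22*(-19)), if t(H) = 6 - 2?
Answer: sqrt(469) ≈ 21.656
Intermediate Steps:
g(L) = 0
t(H) = 4
w(l, D) = -5 + 3*D (w(l, D) = -5 + ((D + 0)*4 - D) = -5 + (D*4 - D) = -5 + (4*D - D) = -5 + 3*D)
sqrt(51*(w(4, 0) + (-2 + 8)) - 22*(-19)) = sqrt(51*((-5 + 3*0) + (-2 + 8)) - 22*(-19)) = sqrt(51*((-5 + 0) + 6) + 418) = sqrt(51*(-5 + 6) + 418) = sqrt(51*1 + 418) = sqrt(51 + 418) = sqrt(469)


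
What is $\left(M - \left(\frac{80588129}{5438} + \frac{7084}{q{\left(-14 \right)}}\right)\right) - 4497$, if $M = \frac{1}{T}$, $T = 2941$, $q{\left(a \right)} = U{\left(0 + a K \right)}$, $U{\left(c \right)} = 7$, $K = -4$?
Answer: $- \frac{325115989373}{15993158} \approx -20328.0$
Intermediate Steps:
$q{\left(a \right)} = 7$
$M = \frac{1}{2941} \approx 0.00034002$
$\left(M - \left(\frac{80588129}{5438} + \frac{7084}{q{\left(-14 \right)}}\right)\right) - 4497 = \left(\frac{1}{2941} - \frac{86091385}{5438}\right) - 4497 = - \frac{253194757847}{15993158} - 4497 = - \frac{325115989373}{15993158}$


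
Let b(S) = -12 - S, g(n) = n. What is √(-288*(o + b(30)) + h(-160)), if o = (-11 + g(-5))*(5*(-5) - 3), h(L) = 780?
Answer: 2*I*√29037 ≈ 340.8*I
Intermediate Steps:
o = 448 (o = (-11 - 5)*(5*(-5) - 3) = -16*(-25 - 3) = -16*(-28) = 448)
√(-288*(o + b(30)) + h(-160)) = √(-288*(448 + (-12 - 1*30)) + 780) = √(-288*(448 + (-12 - 30)) + 780) = √(-288*(448 - 42) + 780) = √(-288*406 + 780) = √(-116928 + 780) = √(-116148) = 2*I*√29037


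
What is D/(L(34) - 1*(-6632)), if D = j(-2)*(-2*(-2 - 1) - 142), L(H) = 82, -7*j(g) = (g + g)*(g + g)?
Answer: 1088/23499 ≈ 0.046300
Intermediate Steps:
j(g) = -4*g²/7 (j(g) = -(g + g)*(g + g)/7 = -2*g*2*g/7 = -4*g²/7)
D = 2176/7 (D = (-4/7*(-2)²)*(-2*(-2 - 1) - 142) = (-4/7*4)*(-2*(-3) - 142) = -16*(6 - 142)/7 = -16/7*(-136) = 2176/7 ≈ 310.86)
D/(L(34) - 1*(-6632)) = 2176/(7*(82 - 1*(-6632))) = 2176/(7*(82 + 6632)) = (2176/7)/6714 = (2176/7)*(1/6714) = 1088/23499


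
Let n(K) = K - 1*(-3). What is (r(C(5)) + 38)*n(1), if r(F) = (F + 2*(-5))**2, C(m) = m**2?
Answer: 1052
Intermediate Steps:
n(K) = 3 + K (n(K) = K + 3 = 3 + K)
r(F) = (-10 + F)**2 (r(F) = (F - 10)**2 = (-10 + F)**2)
(r(C(5)) + 38)*n(1) = ((-10 + 5**2)**2 + 38)*(3 + 1) = ((-10 + 25)**2 + 38)*4 = (15**2 + 38)*4 = (225 + 38)*4 = 263*4 = 1052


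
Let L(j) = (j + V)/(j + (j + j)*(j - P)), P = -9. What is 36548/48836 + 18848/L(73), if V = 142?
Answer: 554347986779/524987 ≈ 1.0559e+6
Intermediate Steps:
L(j) = (142 + j)/(j + 2*j*(9 + j)) (L(j) = (j + 142)/(j + (j + j)*(j - 1*(-9))) = (142 + j)/(j + (2*j)*(j + 9)) = (142 + j)/(j + (2*j)*(9 + j)) = (142 + j)/(j + 2*j*(9 + j)))
36548/48836 + 18848/L(73) = 36548/48836 + 18848/(((142 + 73)/(73*(19 + 2*73)))) = 36548*(1/48836) + 18848/(((1/73)*215/(19 + 146))) = 9137/12209 + 18848/(((1/73)*215/165)) = 9137/12209 + 18848/(((1/73)*(1/165)*215)) = 9137/12209 + 18848/(43/2409) = 9137/12209 + 18848*(2409/43) = 9137/12209 + 45404832/43 = 554347986779/524987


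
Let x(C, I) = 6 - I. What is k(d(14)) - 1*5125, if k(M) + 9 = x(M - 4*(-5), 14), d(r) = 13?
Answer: -5142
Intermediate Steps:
k(M) = -17 (k(M) = -9 + (6 - 1*14) = -9 + (6 - 14) = -9 - 8 = -17)
k(d(14)) - 1*5125 = -17 - 1*5125 = -17 - 5125 = -5142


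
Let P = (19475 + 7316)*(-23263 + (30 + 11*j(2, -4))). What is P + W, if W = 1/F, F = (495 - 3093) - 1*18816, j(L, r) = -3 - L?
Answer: -13360383214513/21414 ≈ -6.2391e+8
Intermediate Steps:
F = -21414 (F = -2598 - 18816 = -21414)
P = -623908808 (P = (19475 + 7316)*(-23263 + (30 + 11*(-3 - 1*2))) = 26791*(-23263 + (30 + 11*(-3 - 2))) = 26791*(-23263 + (30 + 11*(-5))) = 26791*(-23263 + (30 - 55)) = 26791*(-23263 - 25) = 26791*(-23288) = -623908808)
W = -1/21414 (W = 1/(-21414) = -1/21414 ≈ -4.6698e-5)
P + W = -623908808 - 1/21414 = -13360383214513/21414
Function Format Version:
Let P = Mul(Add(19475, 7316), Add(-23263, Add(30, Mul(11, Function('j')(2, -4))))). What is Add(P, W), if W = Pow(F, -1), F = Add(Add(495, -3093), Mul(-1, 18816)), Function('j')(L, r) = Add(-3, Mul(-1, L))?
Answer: Rational(-13360383214513, 21414) ≈ -6.2391e+8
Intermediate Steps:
F = -21414 (F = Add(-2598, -18816) = -21414)
P = -623908808 (P = Mul(Add(19475, 7316), Add(-23263, Add(30, Mul(11, Add(-3, Mul(-1, 2)))))) = Mul(26791, Add(-23263, Add(30, Mul(11, Add(-3, -2))))) = Mul(26791, Add(-23263, Add(30, Mul(11, -5)))) = Mul(26791, Add(-23263, Add(30, -55))) = Mul(26791, Add(-23263, -25)) = Mul(26791, -23288) = -623908808)
W = Rational(-1, 21414) (W = Pow(-21414, -1) = Rational(-1, 21414) ≈ -4.6698e-5)
Add(P, W) = Add(-623908808, Rational(-1, 21414)) = Rational(-13360383214513, 21414)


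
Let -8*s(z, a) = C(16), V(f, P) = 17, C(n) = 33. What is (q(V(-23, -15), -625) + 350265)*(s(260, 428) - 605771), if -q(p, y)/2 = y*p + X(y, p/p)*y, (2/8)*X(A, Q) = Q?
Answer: -1824667369515/8 ≈ -2.2808e+11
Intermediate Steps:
s(z, a) = -33/8 (s(z, a) = -⅛*33 = -33/8)
X(A, Q) = 4*Q
q(p, y) = -8*y - 2*p*y (q(p, y) = -2*(y*p + (4*(p/p))*y) = -2*(p*y + (4*1)*y) = -2*(p*y + 4*y) = -2*(4*y + p*y) = -8*y - 2*p*y)
(q(V(-23, -15), -625) + 350265)*(s(260, 428) - 605771) = (-2*(-625)*(4 + 17) + 350265)*(-33/8 - 605771) = (-2*(-625)*21 + 350265)*(-4846201/8) = (26250 + 350265)*(-4846201/8) = 376515*(-4846201/8) = -1824667369515/8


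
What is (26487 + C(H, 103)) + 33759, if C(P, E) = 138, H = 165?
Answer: 60384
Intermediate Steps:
(26487 + C(H, 103)) + 33759 = (26487 + 138) + 33759 = 26625 + 33759 = 60384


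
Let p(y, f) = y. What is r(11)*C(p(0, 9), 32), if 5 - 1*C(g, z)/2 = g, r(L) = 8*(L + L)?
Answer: 1760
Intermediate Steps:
r(L) = 16*L (r(L) = 8*(2*L) = 16*L)
C(g, z) = 10 - 2*g
r(11)*C(p(0, 9), 32) = (16*11)*(10 - 2*0) = 176*(10 + 0) = 176*10 = 1760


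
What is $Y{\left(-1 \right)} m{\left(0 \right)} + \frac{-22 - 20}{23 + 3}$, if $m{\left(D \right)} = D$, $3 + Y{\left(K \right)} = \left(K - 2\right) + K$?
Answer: $- \frac{21}{13} \approx -1.6154$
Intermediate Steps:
$Y{\left(K \right)} = -5 + 2 K$ ($Y{\left(K \right)} = -3 + \left(\left(K - 2\right) + K\right) = -3 + \left(\left(-2 + K\right) + K\right) = -3 + \left(-2 + 2 K\right) = -5 + 2 K$)
$Y{\left(-1 \right)} m{\left(0 \right)} + \frac{-22 - 20}{23 + 3} = \left(-5 + 2 \left(-1\right)\right) 0 + \frac{-22 - 20}{23 + 3} = \left(-5 - 2\right) 0 - \frac{42}{26} = \left(-7\right) 0 - \frac{21}{13} = 0 - \frac{21}{13} = - \frac{21}{13}$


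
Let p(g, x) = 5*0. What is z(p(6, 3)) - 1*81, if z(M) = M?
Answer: -81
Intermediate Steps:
p(g, x) = 0
z(p(6, 3)) - 1*81 = 0 - 1*81 = 0 - 81 = -81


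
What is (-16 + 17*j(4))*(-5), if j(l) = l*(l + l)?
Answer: -2640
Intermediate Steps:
j(l) = 2*l**2 (j(l) = l*(2*l) = 2*l**2)
(-16 + 17*j(4))*(-5) = (-16 + 17*(2*4**2))*(-5) = (-16 + 17*(2*16))*(-5) = (-16 + 17*32)*(-5) = (-16 + 544)*(-5) = 528*(-5) = -2640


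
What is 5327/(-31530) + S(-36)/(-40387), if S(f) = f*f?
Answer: -256004429/1273402110 ≈ -0.20104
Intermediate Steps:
S(f) = f²
5327/(-31530) + S(-36)/(-40387) = 5327/(-31530) + (-36)²/(-40387) = 5327*(-1/31530) + 1296*(-1/40387) = -5327/31530 - 1296/40387 = -256004429/1273402110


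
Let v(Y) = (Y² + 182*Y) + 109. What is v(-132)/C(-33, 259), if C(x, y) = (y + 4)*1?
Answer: -6491/263 ≈ -24.681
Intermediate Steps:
C(x, y) = 4 + y (C(x, y) = (4 + y)*1 = 4 + y)
v(Y) = 109 + Y² + 182*Y
v(-132)/C(-33, 259) = (109 + (-132)² + 182*(-132))/(4 + 259) = (109 + 17424 - 24024)/263 = -6491*1/263 = -6491/263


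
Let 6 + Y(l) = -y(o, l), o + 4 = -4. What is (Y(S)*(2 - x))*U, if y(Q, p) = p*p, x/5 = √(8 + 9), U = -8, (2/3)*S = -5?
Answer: 996 - 2490*√17 ≈ -9270.5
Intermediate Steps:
o = -8 (o = -4 - 4 = -8)
S = -15/2 (S = (3/2)*(-5) = -15/2 ≈ -7.5000)
x = 5*√17 (x = 5*√(8 + 9) = 5*√17 ≈ 20.616)
y(Q, p) = p²
Y(l) = -6 - l²
(Y(S)*(2 - x))*U = ((-6 - (-15/2)²)*(2 - 5*√17))*(-8) = ((-6 - 1*225/4)*(2 - 5*√17))*(-8) = ((-6 - 225/4)*(2 - 5*√17))*(-8) = -249*(2 - 5*√17)/4*(-8) = (-249/2 + 1245*√17/4)*(-8) = 996 - 2490*√17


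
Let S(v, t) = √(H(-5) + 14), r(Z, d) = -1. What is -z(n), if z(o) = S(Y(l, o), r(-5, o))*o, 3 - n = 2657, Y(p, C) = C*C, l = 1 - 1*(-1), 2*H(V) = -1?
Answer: 3981*√6 ≈ 9751.4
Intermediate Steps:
H(V) = -½ (H(V) = (½)*(-1) = -½)
l = 2 (l = 1 + 1 = 2)
Y(p, C) = C²
S(v, t) = 3*√6/2 (S(v, t) = √(-½ + 14) = √(27/2) = 3*√6/2)
n = -2654 (n = 3 - 1*2657 = 3 - 2657 = -2654)
z(o) = 3*o*√6/2 (z(o) = (3*√6/2)*o = 3*o*√6/2)
-z(n) = -3*(-2654)*√6/2 = -(-3981)*√6 = 3981*√6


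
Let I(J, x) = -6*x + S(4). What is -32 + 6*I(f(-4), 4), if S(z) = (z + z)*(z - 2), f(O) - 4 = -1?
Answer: -80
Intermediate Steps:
f(O) = 3 (f(O) = 4 - 1 = 3)
S(z) = 2*z*(-2 + z) (S(z) = (2*z)*(-2 + z) = 2*z*(-2 + z))
I(J, x) = 16 - 6*x (I(J, x) = -6*x + 2*4*(-2 + 4) = -6*x + 2*4*2 = -6*x + 16 = 16 - 6*x)
-32 + 6*I(f(-4), 4) = -32 + 6*(16 - 6*4) = -32 + 6*(16 - 24) = -32 + 6*(-8) = -32 - 48 = -80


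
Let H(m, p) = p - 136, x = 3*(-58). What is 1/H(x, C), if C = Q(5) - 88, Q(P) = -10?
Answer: -1/234 ≈ -0.0042735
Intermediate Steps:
x = -174
C = -98 (C = -10 - 88 = -98)
H(m, p) = -136 + p
1/H(x, C) = 1/(-136 - 98) = 1/(-234) = -1/234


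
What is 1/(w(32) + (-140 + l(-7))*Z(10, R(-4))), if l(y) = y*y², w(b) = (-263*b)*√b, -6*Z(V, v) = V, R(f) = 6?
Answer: -805/2265881767 - 33664*√2/2265881767 ≈ -2.1366e-5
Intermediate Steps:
Z(V, v) = -V/6
w(b) = -263*b^(3/2)
l(y) = y³
1/(w(32) + (-140 + l(-7))*Z(10, R(-4))) = 1/(-33664*√2 + (-140 + (-7)³)*(-⅙*10)) = 1/(-33664*√2 + (-140 - 343)*(-5/3)) = 1/(-33664*√2 - 483*(-5/3)) = 1/(-33664*√2 + 805) = 1/(805 - 33664*√2)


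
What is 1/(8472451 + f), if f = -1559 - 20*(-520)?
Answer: 1/8481292 ≈ 1.1791e-7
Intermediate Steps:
f = 8841 (f = -1559 + 10400 = 8841)
1/(8472451 + f) = 1/(8472451 + 8841) = 1/8481292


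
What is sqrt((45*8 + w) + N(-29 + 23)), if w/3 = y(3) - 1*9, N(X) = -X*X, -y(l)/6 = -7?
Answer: 3*sqrt(47) ≈ 20.567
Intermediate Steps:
y(l) = 42 (y(l) = -6*(-7) = 42)
N(X) = -X**2
w = 99 (w = 3*(42 - 1*9) = 3*(42 - 9) = 3*33 = 99)
sqrt((45*8 + w) + N(-29 + 23)) = sqrt((45*8 + 99) - (-29 + 23)**2) = sqrt((360 + 99) - 1*(-6)**2) = sqrt(459 - 1*36) = sqrt(459 - 36) = sqrt(423) = 3*sqrt(47)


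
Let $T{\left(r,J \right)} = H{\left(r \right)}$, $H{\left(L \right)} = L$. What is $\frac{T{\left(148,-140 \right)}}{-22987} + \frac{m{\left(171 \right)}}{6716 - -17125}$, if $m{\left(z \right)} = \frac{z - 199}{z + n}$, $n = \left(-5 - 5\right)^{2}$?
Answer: $- \frac{956858464}{148516961157} \approx -0.0064428$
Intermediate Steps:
$n = 100$ ($n = \left(-10\right)^{2} = 100$)
$T{\left(r,J \right)} = r$
$m{\left(z \right)} = \frac{-199 + z}{100 + z}$ ($m{\left(z \right)} = \frac{z - 199}{z + 100} = \frac{-199 + z}{100 + z}$)
$\frac{T{\left(148,-140 \right)}}{-22987} + \frac{m{\left(171 \right)}}{6716 - -17125} = \frac{148}{-22987} + \frac{\frac{1}{100 + 171} \left(-199 + 171\right)}{6716 - -17125} = 148 \left(- \frac{1}{22987}\right) + \frac{\frac{1}{271} \left(-28\right)}{6716 + 17125} = - \frac{148}{22987} + \frac{\frac{1}{271} \left(-28\right)}{23841} = - \frac{148}{22987} - \frac{28}{6460911} = - \frac{956858464}{148516961157}$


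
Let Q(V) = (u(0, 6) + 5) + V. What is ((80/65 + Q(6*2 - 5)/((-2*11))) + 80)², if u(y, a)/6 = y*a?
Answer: 133125444/20449 ≈ 6510.1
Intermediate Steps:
u(y, a) = 6*a*y (u(y, a) = 6*(y*a) = 6*(a*y) = 6*a*y)
Q(V) = 5 + V (Q(V) = (6*6*0 + 5) + V = (0 + 5) + V = 5 + V)
((80/65 + Q(6*2 - 5)/((-2*11))) + 80)² = ((80/65 + (5 + (6*2 - 5))/((-2*11))) + 80)² = ((80*(1/65) + (5 + (12 - 5))/(-22)) + 80)² = ((16/13 + (5 + 7)*(-1/22)) + 80)² = ((16/13 + 12*(-1/22)) + 80)² = ((16/13 - 6/11) + 80)² = (98/143 + 80)² = (11538/143)² = 133125444/20449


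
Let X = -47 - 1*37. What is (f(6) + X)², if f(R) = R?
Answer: 6084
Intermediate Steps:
X = -84 (X = -47 - 37 = -84)
(f(6) + X)² = (6 - 84)² = (-78)² = 6084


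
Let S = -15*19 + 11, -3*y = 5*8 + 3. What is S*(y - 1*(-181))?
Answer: -137000/3 ≈ -45667.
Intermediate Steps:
y = -43/3 (y = -(5*8 + 3)/3 = -(40 + 3)/3 = -⅓*43 = -43/3 ≈ -14.333)
S = -274 (S = -285 + 11 = -274)
S*(y - 1*(-181)) = -274*(-43/3 - 1*(-181)) = -274*(-43/3 + 181) = -274*500/3 = -137000/3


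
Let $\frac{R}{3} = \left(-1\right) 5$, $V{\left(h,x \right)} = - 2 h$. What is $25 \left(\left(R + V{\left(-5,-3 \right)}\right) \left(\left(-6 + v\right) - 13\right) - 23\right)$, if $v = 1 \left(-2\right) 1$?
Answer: $2050$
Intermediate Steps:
$v = -2$ ($v = \left(-2\right) 1 = -2$)
$R = -15$ ($R = 3 \left(\left(-1\right) 5\right) = 3 \left(-5\right) = -15$)
$25 \left(\left(R + V{\left(-5,-3 \right)}\right) \left(\left(-6 + v\right) - 13\right) - 23\right) = 25 \left(\left(-15 - -10\right) \left(\left(-6 - 2\right) - 13\right) - 23\right) = 25 \left(\left(-15 + 10\right) \left(-8 - 13\right) - 23\right) = 25 \left(\left(-5\right) \left(-21\right) - 23\right) = 25 \left(105 - 23\right) = 25 \cdot 82 = 2050$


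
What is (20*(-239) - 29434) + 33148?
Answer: -1066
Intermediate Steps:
(20*(-239) - 29434) + 33148 = (-4780 - 29434) + 33148 = -34214 + 33148 = -1066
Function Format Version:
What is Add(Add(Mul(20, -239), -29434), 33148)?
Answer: -1066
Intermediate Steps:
Add(Add(Mul(20, -239), -29434), 33148) = Add(Add(-4780, -29434), 33148) = Add(-34214, 33148) = -1066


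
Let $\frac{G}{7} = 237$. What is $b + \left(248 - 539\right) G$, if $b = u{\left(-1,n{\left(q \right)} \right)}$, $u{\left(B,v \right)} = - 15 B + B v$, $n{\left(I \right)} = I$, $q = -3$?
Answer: $-482751$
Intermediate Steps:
$G = 1659$ ($G = 7 \cdot 237 = 1659$)
$b = 18$ ($b = - (-15 - 3) = \left(-1\right) \left(-18\right) = 18$)
$b + \left(248 - 539\right) G = 18 + \left(248 - 539\right) 1659 = 18 - 482769 = -482751$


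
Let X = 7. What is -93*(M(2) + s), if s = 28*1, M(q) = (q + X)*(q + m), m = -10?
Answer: 4092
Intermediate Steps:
M(q) = (-10 + q)*(7 + q) (M(q) = (q + 7)*(q - 10) = (7 + q)*(-10 + q) = (-10 + q)*(7 + q))
s = 28
-93*(M(2) + s) = -93*((-70 + 2**2 - 3*2) + 28) = -93*((-70 + 4 - 6) + 28) = -93*(-72 + 28) = -93*(-44) = 4092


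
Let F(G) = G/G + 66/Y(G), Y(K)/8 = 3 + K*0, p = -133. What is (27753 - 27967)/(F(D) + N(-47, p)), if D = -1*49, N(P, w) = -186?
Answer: 856/729 ≈ 1.1742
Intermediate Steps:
Y(K) = 24 (Y(K) = 8*(3 + K*0) = 8*(3 + 0) = 8*3 = 24)
D = -49
F(G) = 15/4 (F(G) = G/G + 66/24 = 1 + 66*(1/24) = 1 + 11/4 = 15/4)
(27753 - 27967)/(F(D) + N(-47, p)) = (27753 - 27967)/(15/4 - 186) = -214/(-729/4) = -214*(-4/729) = 856/729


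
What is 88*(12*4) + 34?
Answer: 4258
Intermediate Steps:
88*(12*4) + 34 = 88*48 + 34 = 4224 + 34 = 4258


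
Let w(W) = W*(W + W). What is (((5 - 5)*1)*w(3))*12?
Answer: 0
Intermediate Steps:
w(W) = 2*W**2 (w(W) = W*(2*W) = 2*W**2)
(((5 - 5)*1)*w(3))*12 = (((5 - 5)*1)*(2*3**2))*12 = ((0*1)*(2*9))*12 = (0*18)*12 = 0*12 = 0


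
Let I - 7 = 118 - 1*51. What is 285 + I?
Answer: 359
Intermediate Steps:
I = 74 (I = 7 + (118 - 1*51) = 7 + (118 - 51) = 7 + 67 = 74)
285 + I = 285 + 74 = 359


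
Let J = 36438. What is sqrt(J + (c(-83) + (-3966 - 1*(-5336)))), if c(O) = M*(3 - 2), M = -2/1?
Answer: sqrt(37806) ≈ 194.44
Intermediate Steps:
M = -2 (M = -2*1 = -2)
c(O) = -2 (c(O) = -2*(3 - 2) = -2*1 = -2)
sqrt(J + (c(-83) + (-3966 - 1*(-5336)))) = sqrt(36438 + (-2 + (-3966 - 1*(-5336)))) = sqrt(36438 + (-2 + (-3966 + 5336))) = sqrt(36438 + (-2 + 1370)) = sqrt(36438 + 1368) = sqrt(37806)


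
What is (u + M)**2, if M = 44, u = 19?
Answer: 3969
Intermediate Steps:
(u + M)**2 = (19 + 44)**2 = 63**2 = 3969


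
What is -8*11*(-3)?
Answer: 264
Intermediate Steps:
-8*11*(-3) = -88*(-3) = 264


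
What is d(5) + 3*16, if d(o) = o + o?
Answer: 58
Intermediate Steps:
d(o) = 2*o
d(5) + 3*16 = 2*5 + 3*16 = 10 + 48 = 58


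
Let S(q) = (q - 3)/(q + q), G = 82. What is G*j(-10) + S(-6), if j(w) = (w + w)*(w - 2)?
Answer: 78723/4 ≈ 19681.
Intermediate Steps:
j(w) = 2*w*(-2 + w) (j(w) = (2*w)*(-2 + w) = 2*w*(-2 + w))
S(q) = (-3 + q)/(2*q) (S(q) = (-3 + q)/((2*q)) = (-3 + q)*(1/(2*q)) = (-3 + q)/(2*q))
G*j(-10) + S(-6) = 82*(2*(-10)*(-2 - 10)) + (1/2)*(-3 - 6)/(-6) = 82*(2*(-10)*(-12)) + (1/2)*(-1/6)*(-9) = 82*240 + 3/4 = 19680 + 3/4 = 78723/4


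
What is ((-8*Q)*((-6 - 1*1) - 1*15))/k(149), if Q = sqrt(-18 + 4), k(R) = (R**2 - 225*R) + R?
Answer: -176*I*sqrt(14)/11175 ≈ -0.058929*I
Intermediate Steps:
k(R) = R**2 - 224*R
Q = I*sqrt(14) (Q = sqrt(-14) = I*sqrt(14) ≈ 3.7417*I)
((-8*Q)*((-6 - 1*1) - 1*15))/k(149) = ((-8*I*sqrt(14))*((-6 - 1*1) - 1*15))/((149*(-224 + 149))) = ((-8*I*sqrt(14))*((-6 - 1) - 15))/((149*(-75))) = ((-8*I*sqrt(14))*(-7 - 15))/(-11175) = (-8*I*sqrt(14)*(-22))*(-1/11175) = (176*I*sqrt(14))*(-1/11175) = -176*I*sqrt(14)/11175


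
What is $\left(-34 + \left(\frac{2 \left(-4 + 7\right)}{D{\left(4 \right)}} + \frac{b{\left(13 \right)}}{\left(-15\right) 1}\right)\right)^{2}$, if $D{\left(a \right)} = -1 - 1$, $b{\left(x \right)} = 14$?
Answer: $\frac{323761}{225} \approx 1438.9$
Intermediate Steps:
$D{\left(a \right)} = -2$
$\left(-34 + \left(\frac{2 \left(-4 + 7\right)}{D{\left(4 \right)}} + \frac{b{\left(13 \right)}}{\left(-15\right) 1}\right)\right)^{2} = \left(-34 + \left(\frac{2 \left(-4 + 7\right)}{-2} + \frac{14}{\left(-15\right) 1}\right)\right)^{2} = \left(-34 + \left(2 \cdot 3 \left(- \frac{1}{2}\right) + \frac{14}{-15}\right)\right)^{2} = \left(-34 + \left(6 \left(- \frac{1}{2}\right) + 14 \left(- \frac{1}{15}\right)\right)\right)^{2} = \left(-34 - \frac{59}{15}\right)^{2} = \left(- \frac{569}{15}\right)^{2} = \frac{323761}{225}$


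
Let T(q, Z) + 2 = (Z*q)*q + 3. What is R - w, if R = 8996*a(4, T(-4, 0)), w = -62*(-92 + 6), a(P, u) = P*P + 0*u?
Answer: 138604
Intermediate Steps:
T(q, Z) = 1 + Z*q² (T(q, Z) = -2 + ((Z*q)*q + 3) = -2 + (Z*q² + 3) = -2 + (3 + Z*q²) = 1 + Z*q²)
a(P, u) = P² (a(P, u) = P² + 0 = P²)
w = 5332 (w = -62*(-86) = 5332)
R = 143936 (R = 8996*4² = 8996*16 = 143936)
R - w = 143936 - 1*5332 = 143936 - 5332 = 138604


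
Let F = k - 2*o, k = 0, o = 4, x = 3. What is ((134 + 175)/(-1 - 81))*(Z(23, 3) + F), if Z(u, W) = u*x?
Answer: -18849/82 ≈ -229.87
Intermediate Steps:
F = -8 (F = 0 - 2*4 = 0 - 8 = -8)
Z(u, W) = 3*u (Z(u, W) = u*3 = 3*u)
((134 + 175)/(-1 - 81))*(Z(23, 3) + F) = ((134 + 175)/(-1 - 81))*(3*23 - 8) = (309/(-82))*(69 - 8) = (309*(-1/82))*61 = -309/82*61 = -18849/82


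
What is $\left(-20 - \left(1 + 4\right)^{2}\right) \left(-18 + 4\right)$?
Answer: $630$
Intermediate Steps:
$\left(-20 - \left(1 + 4\right)^{2}\right) \left(-18 + 4\right) = \left(-20 - 5^{2}\right) \left(-14\right) = \left(-20 - 25\right) \left(-14\right) = \left(-45\right) \left(-14\right) = 630$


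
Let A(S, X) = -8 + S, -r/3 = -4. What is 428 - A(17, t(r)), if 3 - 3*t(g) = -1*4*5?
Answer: 419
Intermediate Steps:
r = 12 (r = -3*(-4) = 12)
t(g) = 23/3 (t(g) = 1 - (-1*4)*5/3 = 1 - (-4)*5/3 = 1 - ⅓*(-20) = 1 + 20/3 = 23/3)
428 - A(17, t(r)) = 428 - (-8 + 17) = 428 - 1*9 = 428 - 9 = 419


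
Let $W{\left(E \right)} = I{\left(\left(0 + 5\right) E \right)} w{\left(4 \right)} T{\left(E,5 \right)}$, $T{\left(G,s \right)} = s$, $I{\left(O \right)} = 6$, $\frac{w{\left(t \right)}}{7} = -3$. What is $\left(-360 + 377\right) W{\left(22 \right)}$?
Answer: $-10710$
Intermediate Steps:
$w{\left(t \right)} = -21$ ($w{\left(t \right)} = 7 \left(-3\right) = -21$)
$W{\left(E \right)} = -630$ ($W{\left(E \right)} = 6 \left(-21\right) 5 = \left(-126\right) 5 = -630$)
$\left(-360 + 377\right) W{\left(22 \right)} = \left(-360 + 377\right) \left(-630\right) = 17 \left(-630\right) = -10710$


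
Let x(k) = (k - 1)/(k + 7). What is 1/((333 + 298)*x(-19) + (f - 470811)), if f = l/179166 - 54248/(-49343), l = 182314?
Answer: -1473431323/692154996785453 ≈ -2.1288e-6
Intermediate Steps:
x(k) = (-1 + k)/(7 + k)
f = 9357658435/4420293969 (f = 182314/179166 - 54248/(-49343) = 182314*(1/179166) - 54248*(-1/49343) = 91157/89583 + 54248/49343 = 9357658435/4420293969 ≈ 2.1170)
1/((333 + 298)*x(-19) + (f - 470811)) = 1/((333 + 298)*((-1 - 19)/(7 - 19)) + (9357658435/4420293969 - 470811)) = 1/(631*(-20/(-12)) - 2081113666180424/4420293969) = 1/(631*(-1/12*(-20)) - 2081113666180424/4420293969) = 1/(631*(5/3) - 2081113666180424/4420293969) = 1/(3155/3 - 2081113666180424/4420293969) = 1/(-692154996785453/1473431323) = -1473431323/692154996785453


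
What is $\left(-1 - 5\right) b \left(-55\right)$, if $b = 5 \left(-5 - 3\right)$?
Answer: $-13200$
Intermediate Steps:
$b = -40$ ($b = 5 \left(-8\right) = -40$)
$\left(-1 - 5\right) b \left(-55\right) = \left(-1 - 5\right) \left(-40\right) \left(-55\right) = \left(-6\right) \left(-40\right) \left(-55\right) = 240 \left(-55\right) = -13200$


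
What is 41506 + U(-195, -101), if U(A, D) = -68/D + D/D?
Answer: 4192275/101 ≈ 41508.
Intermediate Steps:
U(A, D) = 1 - 68/D (U(A, D) = -68/D + 1 = 1 - 68/D)
41506 + U(-195, -101) = 41506 + (-68 - 101)/(-101) = 41506 - 1/101*(-169) = 41506 + 169/101 = 4192275/101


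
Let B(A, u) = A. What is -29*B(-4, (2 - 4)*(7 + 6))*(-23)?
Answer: -2668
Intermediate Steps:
-29*B(-4, (2 - 4)*(7 + 6))*(-23) = -29*(-4)*(-23) = 116*(-23) = -2668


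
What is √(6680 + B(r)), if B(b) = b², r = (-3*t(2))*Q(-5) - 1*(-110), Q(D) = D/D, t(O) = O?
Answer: 54*√6 ≈ 132.27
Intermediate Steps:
Q(D) = 1
r = 104 (r = -3*2*1 - 1*(-110) = -6*1 + 110 = -6 + 110 = 104)
√(6680 + B(r)) = √(6680 + 104²) = √(6680 + 10816) = √17496 = 54*√6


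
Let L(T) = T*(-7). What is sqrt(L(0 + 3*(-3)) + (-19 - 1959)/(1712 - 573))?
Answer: sqrt(79478281)/1139 ≈ 7.8271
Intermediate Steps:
L(T) = -7*T
sqrt(L(0 + 3*(-3)) + (-19 - 1959)/(1712 - 573)) = sqrt(-7*(0 + 3*(-3)) + (-19 - 1959)/(1712 - 573)) = sqrt(-7*(0 - 9) - 1978/1139) = sqrt(-7*(-9) - 1978*1/1139) = sqrt(63 - 1978/1139) = sqrt(69779/1139) = sqrt(79478281)/1139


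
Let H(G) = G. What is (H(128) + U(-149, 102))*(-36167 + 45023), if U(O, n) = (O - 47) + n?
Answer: 301104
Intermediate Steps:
U(O, n) = -47 + O + n (U(O, n) = (-47 + O) + n = -47 + O + n)
(H(128) + U(-149, 102))*(-36167 + 45023) = (128 + (-47 - 149 + 102))*(-36167 + 45023) = (128 - 94)*8856 = 34*8856 = 301104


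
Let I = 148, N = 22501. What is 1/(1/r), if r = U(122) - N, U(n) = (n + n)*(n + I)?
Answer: 43379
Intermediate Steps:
U(n) = 2*n*(148 + n) (U(n) = (n + n)*(n + 148) = (2*n)*(148 + n) = 2*n*(148 + n))
r = 43379 (r = 2*122*(148 + 122) - 1*22501 = 2*122*270 - 22501 = 65880 - 22501 = 43379)
1/(1/r) = 1/(1/43379) = 43379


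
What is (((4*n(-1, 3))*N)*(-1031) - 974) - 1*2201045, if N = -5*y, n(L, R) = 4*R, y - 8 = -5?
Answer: -1459699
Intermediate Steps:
y = 3 (y = 8 - 5 = 3)
N = -15 (N = -5*3 = -15)
(((4*n(-1, 3))*N)*(-1031) - 974) - 1*2201045 = (((4*(4*3))*(-15))*(-1031) - 974) - 1*2201045 = (((4*12)*(-15))*(-1031) - 974) - 2201045 = ((48*(-15))*(-1031) - 974) - 2201045 = (-720*(-1031) - 974) - 2201045 = (742320 - 974) - 2201045 = 741346 - 2201045 = -1459699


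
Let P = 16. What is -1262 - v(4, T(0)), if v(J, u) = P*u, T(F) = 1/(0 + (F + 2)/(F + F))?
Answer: -1262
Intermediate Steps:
T(F) = 2*F/(2 + F) (T(F) = 1/(0 + (2 + F)/((2*F))) = 1/(0 + (2 + F)*(1/(2*F))) = 1/(0 + (2 + F)/(2*F)) = 1/((2 + F)/(2*F)) = 2*F/(2 + F))
v(J, u) = 16*u
-1262 - v(4, T(0)) = -1262 - 16*2*0/(2 + 0) = -1262 - 16*2*0/2 = -1262 - 16*2*0*(1/2) = -1262 - 16*0 = -1262 - 1*0 = -1262 + 0 = -1262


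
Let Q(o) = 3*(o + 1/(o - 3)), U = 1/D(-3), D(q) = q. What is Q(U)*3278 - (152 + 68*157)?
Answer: -85281/5 ≈ -17056.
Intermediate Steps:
U = -⅓ (U = 1/(-3) = -⅓ ≈ -0.33333)
Q(o) = 3*o + 3/(-3 + o) (Q(o) = 3*(o + 1/(-3 + o)) = 3*o + 3/(-3 + o))
Q(U)*3278 - (152 + 68*157) = (3*(1 + (-⅓)² - 3*(-⅓))/(-3 - ⅓))*3278 - (152 + 68*157) = (3*(1 + ⅑ + 1)/(-10/3))*3278 - (152 + 10676) = (3*(-3/10)*(19/9))*3278 - 1*10828 = -19/10*3278 - 10828 = -31141/5 - 10828 = -85281/5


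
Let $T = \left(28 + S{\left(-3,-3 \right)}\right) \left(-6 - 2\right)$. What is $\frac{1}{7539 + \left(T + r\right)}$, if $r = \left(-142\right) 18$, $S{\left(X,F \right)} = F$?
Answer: $\frac{1}{4783} \approx 0.00020907$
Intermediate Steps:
$r = -2556$
$T = -200$ ($T = \left(28 - 3\right) \left(-6 - 2\right) = 25 \left(-8\right) = -200$)
$\frac{1}{7539 + \left(T + r\right)} = \frac{1}{7539 - 2756} = \frac{1}{4783}$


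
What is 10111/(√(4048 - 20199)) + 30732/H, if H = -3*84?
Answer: -2561/21 - 10111*I*√16151/16151 ≈ -121.95 - 79.56*I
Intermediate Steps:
H = -252
10111/(√(4048 - 20199)) + 30732/H = 10111/(√(4048 - 20199)) + 30732/(-252) = 10111/(√(-16151)) + 30732*(-1/252) = 10111/((I*√16151)) - 2561/21 = 10111*(-I*√16151/16151) - 2561/21 = -10111*I*√16151/16151 - 2561/21 = -2561/21 - 10111*I*√16151/16151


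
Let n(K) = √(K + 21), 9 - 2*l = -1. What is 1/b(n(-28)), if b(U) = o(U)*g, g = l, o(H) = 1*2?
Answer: ⅒ ≈ 0.10000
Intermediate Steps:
o(H) = 2
l = 5 (l = 9/2 - ½*(-1) = 9/2 + ½ = 5)
n(K) = √(21 + K)
g = 5
b(U) = 10 (b(U) = 2*5 = 10)
1/b(n(-28)) = 1/10 = ⅒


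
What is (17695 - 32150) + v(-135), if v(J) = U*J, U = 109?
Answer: -29170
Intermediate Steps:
v(J) = 109*J
(17695 - 32150) + v(-135) = (17695 - 32150) + 109*(-135) = -14455 - 14715 = -29170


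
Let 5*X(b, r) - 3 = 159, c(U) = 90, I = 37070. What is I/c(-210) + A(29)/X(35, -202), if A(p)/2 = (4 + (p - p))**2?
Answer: 33443/81 ≈ 412.88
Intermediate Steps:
A(p) = 32 (A(p) = 2*(4 + (p - p))**2 = 2*(4 + 0)**2 = 2*4**2 = 2*16 = 32)
X(b, r) = 162/5 (X(b, r) = 3/5 + (1/5)*159 = 3/5 + 159/5 = 162/5)
I/c(-210) + A(29)/X(35, -202) = 37070/90 + 32/(162/5) = 37070*(1/90) + 32*(5/162) = 3707/9 + 80/81 = 33443/81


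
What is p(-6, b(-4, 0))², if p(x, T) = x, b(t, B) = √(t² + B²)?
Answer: 36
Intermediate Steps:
b(t, B) = √(B² + t²)
p(-6, b(-4, 0))² = (-6)² = 36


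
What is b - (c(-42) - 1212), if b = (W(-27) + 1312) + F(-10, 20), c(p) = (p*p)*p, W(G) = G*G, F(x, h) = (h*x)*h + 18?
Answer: 73359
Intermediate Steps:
F(x, h) = 18 + x*h**2 (F(x, h) = x*h**2 + 18 = 18 + x*h**2)
W(G) = G**2
c(p) = p**3 (c(p) = p**2*p = p**3)
b = -1941 (b = ((-27)**2 + 1312) + (18 - 10*20**2) = (729 + 1312) + (18 - 10*400) = 2041 + (18 - 4000) = 2041 - 3982 = -1941)
b - (c(-42) - 1212) = -1941 - ((-42)**3 - 1212) = -1941 - (-74088 - 1212) = -1941 - 1*(-75300) = -1941 + 75300 = 73359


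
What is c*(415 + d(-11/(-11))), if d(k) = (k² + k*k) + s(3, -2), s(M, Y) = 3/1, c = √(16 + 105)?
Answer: 4620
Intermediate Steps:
c = 11 (c = √121 = 11)
s(M, Y) = 3 (s(M, Y) = 3*1 = 3)
d(k) = 3 + 2*k² (d(k) = (k² + k*k) + 3 = (k² + k²) + 3 = 2*k² + 3 = 3 + 2*k²)
c*(415 + d(-11/(-11))) = 11*(415 + (3 + 2*(-11/(-11))²)) = 11*(415 + (3 + 2*(-11*(-1/11))²)) = 11*(415 + (3 + 2*1²)) = 11*(415 + (3 + 2*1)) = 11*(415 + (3 + 2)) = 11*(415 + 5) = 11*420 = 4620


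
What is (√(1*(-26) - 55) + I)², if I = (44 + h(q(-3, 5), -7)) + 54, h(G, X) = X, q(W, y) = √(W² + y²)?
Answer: 8200 + 1638*I ≈ 8200.0 + 1638.0*I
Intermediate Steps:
I = 91 (I = (44 - 7) + 54 = 37 + 54 = 91)
(√(1*(-26) - 55) + I)² = (√(1*(-26) - 55) + 91)² = (√(-26 - 55) + 91)² = (√(-81) + 91)² = (9*I + 91)² = (91 + 9*I)²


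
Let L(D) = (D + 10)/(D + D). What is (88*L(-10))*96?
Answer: 0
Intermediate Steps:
L(D) = (10 + D)/(2*D) (L(D) = (10 + D)/((2*D)) = (10 + D)*(1/(2*D)) = (10 + D)/(2*D))
(88*L(-10))*96 = (88*((½)*(10 - 10)/(-10)))*96 = (88*((½)*(-⅒)*0))*96 = (88*0)*96 = 0*96 = 0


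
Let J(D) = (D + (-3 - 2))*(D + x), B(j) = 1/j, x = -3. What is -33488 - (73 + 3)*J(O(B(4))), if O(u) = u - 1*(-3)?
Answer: -133819/4 ≈ -33455.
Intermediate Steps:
B(j) = 1/j
O(u) = 3 + u (O(u) = u + 3 = 3 + u)
J(D) = (-5 + D)*(-3 + D) (J(D) = (D + (-3 - 2))*(D - 3) = (D - 5)*(-3 + D) = (-5 + D)*(-3 + D))
-33488 - (73 + 3)*J(O(B(4))) = -33488 - (73 + 3)*(15 + (3 + 1/4)**2 - 8*(3 + 1/4)) = -33488 - 76*(15 + (3 + 1/4)**2 - 8*(3 + 1/4)) = -33488 - 76*(15 + (13/4)**2 - 8*13/4) = -33488 - 76*(15 + 169/16 - 26) = -33488 - 76*(-7)/16 = -33488 - 1*(-133/4) = -33488 + 133/4 = -133819/4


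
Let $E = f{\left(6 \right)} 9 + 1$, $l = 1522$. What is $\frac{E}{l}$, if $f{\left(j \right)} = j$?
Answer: $\frac{55}{1522} \approx 0.036137$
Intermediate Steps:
$E = 55$ ($E = 6 \cdot 9 + 1 = 54 + 1 = 55$)
$\frac{E}{l} = \frac{55}{1522}$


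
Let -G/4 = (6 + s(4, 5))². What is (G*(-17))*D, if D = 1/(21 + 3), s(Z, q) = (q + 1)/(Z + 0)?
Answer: 1275/8 ≈ 159.38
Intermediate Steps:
s(Z, q) = (1 + q)/Z
D = 1/24 ≈ 0.041667
G = -225 (G = -4*(6 + (1 + 5)/4)² = -4*(6 + (¼)*6)² = -4*(6 + 3/2)² = -4*(15/2)² = -4*225/4 = -225)
(G*(-17))*D = -225*(-17)*(1/24) = 3825*(1/24) = 1275/8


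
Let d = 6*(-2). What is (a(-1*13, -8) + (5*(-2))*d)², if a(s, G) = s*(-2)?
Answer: 21316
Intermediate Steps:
a(s, G) = -2*s
d = -12
(a(-1*13, -8) + (5*(-2))*d)² = (-(-2)*13 + (5*(-2))*(-12))² = (-2*(-13) - 10*(-12))² = (26 + 120)² = 146² = 21316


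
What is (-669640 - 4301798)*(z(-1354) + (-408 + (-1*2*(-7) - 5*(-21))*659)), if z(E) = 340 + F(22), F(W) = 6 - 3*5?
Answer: -389482338672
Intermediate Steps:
F(W) = -9 (F(W) = 6 - 15 = -9)
z(E) = 331 (z(E) = 340 - 9 = 331)
(-669640 - 4301798)*(z(-1354) + (-408 + (-1*2*(-7) - 5*(-21))*659)) = (-669640 - 4301798)*(331 + (-408 + (-1*2*(-7) - 5*(-21))*659)) = -4971438*(331 + (-408 + (-2*(-7) + 105)*659)) = -4971438*(331 + (-408 + (14 + 105)*659)) = -4971438*(331 + (-408 + 119*659)) = -4971438*(331 + (-408 + 78421)) = -4971438*(331 + 78013) = -4971438*78344 = -389482338672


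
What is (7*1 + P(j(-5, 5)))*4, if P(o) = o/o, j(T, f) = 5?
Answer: 32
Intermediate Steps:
P(o) = 1
(7*1 + P(j(-5, 5)))*4 = (7*1 + 1)*4 = (7 + 1)*4 = 8*4 = 32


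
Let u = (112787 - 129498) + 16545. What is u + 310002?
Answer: 309836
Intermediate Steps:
u = -166 (u = -16711 + 16545 = -166)
u + 310002 = -166 + 310002 = 309836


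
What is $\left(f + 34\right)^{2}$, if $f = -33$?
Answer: $1$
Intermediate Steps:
$\left(f + 34\right)^{2} = \left(-33 + 34\right)^{2} = 1^{2} = 1$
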